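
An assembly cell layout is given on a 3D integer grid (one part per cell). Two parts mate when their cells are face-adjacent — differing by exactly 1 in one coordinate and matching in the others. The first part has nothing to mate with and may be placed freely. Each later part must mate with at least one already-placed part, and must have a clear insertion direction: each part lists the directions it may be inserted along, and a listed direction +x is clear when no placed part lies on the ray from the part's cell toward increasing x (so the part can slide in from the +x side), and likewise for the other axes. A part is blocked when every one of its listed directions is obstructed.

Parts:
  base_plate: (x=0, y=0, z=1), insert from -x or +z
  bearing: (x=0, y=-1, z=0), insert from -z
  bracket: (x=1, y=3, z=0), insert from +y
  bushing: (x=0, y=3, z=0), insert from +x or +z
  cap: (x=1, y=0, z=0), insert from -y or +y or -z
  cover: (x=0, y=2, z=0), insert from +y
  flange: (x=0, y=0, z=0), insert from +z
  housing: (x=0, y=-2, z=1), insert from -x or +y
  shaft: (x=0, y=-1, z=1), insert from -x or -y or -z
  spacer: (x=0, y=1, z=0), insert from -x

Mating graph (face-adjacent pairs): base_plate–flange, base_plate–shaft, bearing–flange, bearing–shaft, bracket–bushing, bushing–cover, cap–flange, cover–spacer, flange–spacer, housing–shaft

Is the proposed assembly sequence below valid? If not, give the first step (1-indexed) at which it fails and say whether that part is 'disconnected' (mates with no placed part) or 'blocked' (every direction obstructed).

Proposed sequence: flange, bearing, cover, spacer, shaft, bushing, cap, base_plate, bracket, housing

Invalid at step 3 (disconnected)

1. flange@(0, 0, 0) [+z clear] — {flange}
2. bearing@(0, -1, 0) [-z clear] — {bearing, flange}
3. cover@(0, 2, 0) — no placed neighbour ⇒ disconnected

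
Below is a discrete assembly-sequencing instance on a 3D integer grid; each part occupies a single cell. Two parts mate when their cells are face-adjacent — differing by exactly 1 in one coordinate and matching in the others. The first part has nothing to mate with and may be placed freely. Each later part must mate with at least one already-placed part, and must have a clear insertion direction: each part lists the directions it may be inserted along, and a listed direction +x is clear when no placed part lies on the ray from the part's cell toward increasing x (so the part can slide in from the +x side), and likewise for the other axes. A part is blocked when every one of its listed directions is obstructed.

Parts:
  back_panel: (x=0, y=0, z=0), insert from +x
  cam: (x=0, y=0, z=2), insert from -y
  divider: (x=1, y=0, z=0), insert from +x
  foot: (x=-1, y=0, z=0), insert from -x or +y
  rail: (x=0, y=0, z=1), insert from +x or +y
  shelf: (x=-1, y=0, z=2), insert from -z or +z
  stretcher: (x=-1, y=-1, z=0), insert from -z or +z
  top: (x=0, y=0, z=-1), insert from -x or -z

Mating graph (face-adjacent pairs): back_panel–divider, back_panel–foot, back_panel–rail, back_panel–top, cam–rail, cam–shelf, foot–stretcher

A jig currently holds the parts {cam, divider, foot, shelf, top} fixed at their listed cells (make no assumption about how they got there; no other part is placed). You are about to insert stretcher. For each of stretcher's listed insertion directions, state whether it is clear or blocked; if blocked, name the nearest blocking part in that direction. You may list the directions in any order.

+z: clear; -z: clear

-z: ray from stretcher(-1, -1, 0) has no placed part ⇒ clear
+z: ray from stretcher(-1, -1, 0) has no placed part ⇒ clear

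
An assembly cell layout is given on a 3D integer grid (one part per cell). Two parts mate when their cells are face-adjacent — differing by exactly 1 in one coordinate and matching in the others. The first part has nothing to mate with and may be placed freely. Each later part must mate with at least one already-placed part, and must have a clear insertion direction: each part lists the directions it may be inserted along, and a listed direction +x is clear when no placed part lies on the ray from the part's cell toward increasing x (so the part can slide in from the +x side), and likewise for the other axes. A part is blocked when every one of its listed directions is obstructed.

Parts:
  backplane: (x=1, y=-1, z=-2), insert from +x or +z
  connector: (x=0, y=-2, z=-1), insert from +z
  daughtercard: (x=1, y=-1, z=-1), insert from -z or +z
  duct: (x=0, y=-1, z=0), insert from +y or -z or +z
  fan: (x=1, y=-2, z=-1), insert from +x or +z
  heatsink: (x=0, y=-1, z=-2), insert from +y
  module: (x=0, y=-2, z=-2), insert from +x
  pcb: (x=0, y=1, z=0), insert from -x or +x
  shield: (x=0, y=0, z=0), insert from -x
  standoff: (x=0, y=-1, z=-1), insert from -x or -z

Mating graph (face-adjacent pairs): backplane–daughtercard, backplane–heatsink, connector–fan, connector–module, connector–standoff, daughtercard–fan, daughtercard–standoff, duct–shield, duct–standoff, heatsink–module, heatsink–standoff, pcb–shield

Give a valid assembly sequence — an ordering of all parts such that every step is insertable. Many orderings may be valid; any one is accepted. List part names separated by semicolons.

1. module@(0, -2, -2) [+x clear] — {module}
2. heatsink@(0, -1, -2) [+y clear] — {heatsink, module}
3. standoff@(0, -1, -1) [-x clear] — {heatsink, module, standoff}
4. daughtercard@(1, -1, -1) [-z clear] — {daughtercard, heatsink, module, standoff}
5. backplane@(1, -1, -2) [+x clear] — {backplane, daughtercard, heatsink, module, standoff}
6. connector@(0, -2, -1) [+z clear] — {backplane, connector, daughtercard, heatsink, module, standoff}
7. duct@(0, -1, 0) [+y clear] — {backplane, connector, daughtercard, duct, heatsink, module, standoff}
8. shield@(0, 0, 0) [-x clear] — {backplane, connector, daughtercard, duct, heatsink, module, shield, standoff}
9. pcb@(0, 1, 0) [-x clear] — {backplane, connector, daughtercard, duct, heatsink, module, pcb, shield, standoff}
10. fan@(1, -2, -1) [+x clear] — {backplane, connector, daughtercard, duct, fan, heatsink, module, pcb, shield, standoff}

module; heatsink; standoff; daughtercard; backplane; connector; duct; shield; pcb; fan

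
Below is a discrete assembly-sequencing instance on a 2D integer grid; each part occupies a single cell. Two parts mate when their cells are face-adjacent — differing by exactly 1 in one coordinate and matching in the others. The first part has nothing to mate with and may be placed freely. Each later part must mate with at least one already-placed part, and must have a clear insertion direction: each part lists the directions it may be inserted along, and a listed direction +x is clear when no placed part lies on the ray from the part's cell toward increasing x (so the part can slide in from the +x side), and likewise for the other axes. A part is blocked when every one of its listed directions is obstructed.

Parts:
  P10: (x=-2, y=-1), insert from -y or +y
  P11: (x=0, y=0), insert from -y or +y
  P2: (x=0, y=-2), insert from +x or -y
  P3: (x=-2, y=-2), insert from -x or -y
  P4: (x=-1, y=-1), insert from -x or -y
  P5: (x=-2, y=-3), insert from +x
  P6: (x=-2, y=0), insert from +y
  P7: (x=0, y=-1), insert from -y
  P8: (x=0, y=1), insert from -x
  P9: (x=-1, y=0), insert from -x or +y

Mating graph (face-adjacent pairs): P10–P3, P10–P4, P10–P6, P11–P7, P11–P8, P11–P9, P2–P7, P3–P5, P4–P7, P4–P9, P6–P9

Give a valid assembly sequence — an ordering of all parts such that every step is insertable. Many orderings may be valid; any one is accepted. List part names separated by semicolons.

P4; P7; P2; P11; P8; P9; P10; P3; P5; P6

1. P4@(-1, -1) [-x clear] — {P4}
2. P7@(0, -1) [-y clear] — {P4, P7}
3. P2@(0, -2) [+x clear] — {P2, P4, P7}
4. P11@(0, 0) [+y clear] — {P11, P2, P4, P7}
5. P8@(0, 1) [-x clear] — {P11, P2, P4, P7, P8}
6. P9@(-1, 0) [-x clear] — {P11, P2, P4, P7, P8, P9}
7. P10@(-2, -1) [-y clear] — {P10, P11, P2, P4, P7, P8, P9}
8. P3@(-2, -2) [-x clear] — {P10, P11, P2, P3, P4, P7, P8, P9}
9. P5@(-2, -3) [+x clear] — {P10, P11, P2, P3, P4, P5, P7, P8, P9}
10. P6@(-2, 0) [+y clear] — {P10, P11, P2, P3, P4, P5, P6, P7, P8, P9}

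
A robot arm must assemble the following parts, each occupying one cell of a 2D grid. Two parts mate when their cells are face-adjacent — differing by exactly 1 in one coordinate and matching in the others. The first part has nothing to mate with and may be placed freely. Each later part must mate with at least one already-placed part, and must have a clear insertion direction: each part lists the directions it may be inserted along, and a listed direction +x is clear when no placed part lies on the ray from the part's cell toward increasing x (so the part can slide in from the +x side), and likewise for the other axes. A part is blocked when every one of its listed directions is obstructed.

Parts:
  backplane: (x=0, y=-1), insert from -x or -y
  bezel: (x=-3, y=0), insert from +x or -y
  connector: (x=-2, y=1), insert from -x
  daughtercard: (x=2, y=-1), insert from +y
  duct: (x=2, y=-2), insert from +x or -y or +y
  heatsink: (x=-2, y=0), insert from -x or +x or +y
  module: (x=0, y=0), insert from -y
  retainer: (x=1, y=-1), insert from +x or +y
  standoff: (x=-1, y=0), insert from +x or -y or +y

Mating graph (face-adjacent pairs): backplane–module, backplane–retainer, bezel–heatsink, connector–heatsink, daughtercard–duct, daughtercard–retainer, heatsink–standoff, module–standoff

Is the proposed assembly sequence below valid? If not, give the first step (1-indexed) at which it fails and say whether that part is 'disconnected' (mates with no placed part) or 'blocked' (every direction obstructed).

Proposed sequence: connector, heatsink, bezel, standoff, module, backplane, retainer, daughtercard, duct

1. connector@(-2, 1) [-x clear] — {connector}
2. heatsink@(-2, 0) [-x clear] — {connector, heatsink}
3. bezel@(-3, 0) [-y clear] — {bezel, connector, heatsink}
4. standoff@(-1, 0) [+x clear] — {bezel, connector, heatsink, standoff}
5. module@(0, 0) [-y clear] — {bezel, connector, heatsink, module, standoff}
6. backplane@(0, -1) [-x clear] — {backplane, bezel, connector, heatsink, module, standoff}
7. retainer@(1, -1) [+x clear] — {backplane, bezel, connector, heatsink, module, retainer, standoff}
8. daughtercard@(2, -1) [+y clear] — {backplane, bezel, connector, daughtercard, heatsink, module, retainer, standoff}
9. duct@(2, -2) [+x clear] — {backplane, bezel, connector, daughtercard, duct, heatsink, module, retainer, standoff}

Valid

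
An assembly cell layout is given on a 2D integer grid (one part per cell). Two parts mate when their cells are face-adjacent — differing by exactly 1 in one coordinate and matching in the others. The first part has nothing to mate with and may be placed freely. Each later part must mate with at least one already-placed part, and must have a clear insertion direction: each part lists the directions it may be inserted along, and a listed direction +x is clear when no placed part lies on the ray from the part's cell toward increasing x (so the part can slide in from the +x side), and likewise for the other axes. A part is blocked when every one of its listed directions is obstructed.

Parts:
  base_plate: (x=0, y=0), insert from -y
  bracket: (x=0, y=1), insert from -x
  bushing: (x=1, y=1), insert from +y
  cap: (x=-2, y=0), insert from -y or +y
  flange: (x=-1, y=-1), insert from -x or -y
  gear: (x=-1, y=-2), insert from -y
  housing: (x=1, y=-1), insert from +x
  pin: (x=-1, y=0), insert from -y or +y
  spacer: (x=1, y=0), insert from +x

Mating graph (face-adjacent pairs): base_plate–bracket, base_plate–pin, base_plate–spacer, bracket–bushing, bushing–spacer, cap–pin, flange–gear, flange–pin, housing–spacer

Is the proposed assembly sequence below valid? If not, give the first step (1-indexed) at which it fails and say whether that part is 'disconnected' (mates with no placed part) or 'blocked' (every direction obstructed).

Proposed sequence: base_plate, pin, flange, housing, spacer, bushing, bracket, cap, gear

Invalid at step 4 (disconnected)

1. base_plate@(0, 0) [-y clear] — {base_plate}
2. pin@(-1, 0) [-y clear] — {base_plate, pin}
3. flange@(-1, -1) [-x clear] — {base_plate, flange, pin}
4. housing@(1, -1) — no placed neighbour ⇒ disconnected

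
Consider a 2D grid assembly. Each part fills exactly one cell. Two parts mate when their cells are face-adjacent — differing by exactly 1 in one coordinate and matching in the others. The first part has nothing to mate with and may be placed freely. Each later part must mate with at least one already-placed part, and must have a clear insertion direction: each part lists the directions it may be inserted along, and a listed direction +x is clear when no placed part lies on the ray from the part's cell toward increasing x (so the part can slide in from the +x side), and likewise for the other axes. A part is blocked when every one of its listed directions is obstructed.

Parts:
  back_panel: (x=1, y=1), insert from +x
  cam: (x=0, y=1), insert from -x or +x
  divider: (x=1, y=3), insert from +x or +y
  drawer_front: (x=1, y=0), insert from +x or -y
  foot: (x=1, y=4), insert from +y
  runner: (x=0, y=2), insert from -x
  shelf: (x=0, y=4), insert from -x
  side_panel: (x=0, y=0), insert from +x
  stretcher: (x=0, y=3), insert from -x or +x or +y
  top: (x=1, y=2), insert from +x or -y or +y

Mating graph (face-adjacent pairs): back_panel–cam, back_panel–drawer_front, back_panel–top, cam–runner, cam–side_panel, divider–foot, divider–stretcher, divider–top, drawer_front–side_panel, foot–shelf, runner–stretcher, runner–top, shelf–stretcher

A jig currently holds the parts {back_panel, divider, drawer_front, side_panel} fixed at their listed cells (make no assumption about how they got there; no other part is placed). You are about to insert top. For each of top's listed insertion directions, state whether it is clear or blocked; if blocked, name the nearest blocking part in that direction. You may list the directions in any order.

+x: clear; +y: blocked by divider; -y: blocked by back_panel

+x: ray from top(1, 2) has no placed part ⇒ clear
-y: nearest on ray is back_panel@(1, 1) ⇒ blocked
+y: nearest on ray is divider@(1, 3) ⇒ blocked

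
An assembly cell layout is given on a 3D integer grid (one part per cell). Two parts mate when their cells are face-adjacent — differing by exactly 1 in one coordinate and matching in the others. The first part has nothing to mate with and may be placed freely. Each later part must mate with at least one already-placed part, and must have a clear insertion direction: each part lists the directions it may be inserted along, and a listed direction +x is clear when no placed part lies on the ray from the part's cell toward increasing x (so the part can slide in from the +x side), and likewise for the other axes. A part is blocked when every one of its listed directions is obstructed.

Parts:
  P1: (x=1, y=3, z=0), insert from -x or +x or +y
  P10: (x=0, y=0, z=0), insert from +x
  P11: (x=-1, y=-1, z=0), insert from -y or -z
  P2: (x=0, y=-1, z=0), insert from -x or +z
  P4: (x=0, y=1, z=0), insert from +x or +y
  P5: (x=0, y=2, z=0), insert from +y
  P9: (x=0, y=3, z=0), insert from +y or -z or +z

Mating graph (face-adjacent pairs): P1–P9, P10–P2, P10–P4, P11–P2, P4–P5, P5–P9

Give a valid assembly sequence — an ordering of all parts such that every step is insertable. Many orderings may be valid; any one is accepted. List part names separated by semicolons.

1. P2@(0, -1, 0) [-x clear] — {P2}
2. P10@(0, 0, 0) [+x clear] — {P10, P2}
3. P4@(0, 1, 0) [+x clear] — {P10, P2, P4}
4. P5@(0, 2, 0) [+y clear] — {P10, P2, P4, P5}
5. P9@(0, 3, 0) [+y clear] — {P10, P2, P4, P5, P9}
6. P1@(1, 3, 0) [+x clear] — {P1, P10, P2, P4, P5, P9}
7. P11@(-1, -1, 0) [-y clear] — {P1, P10, P11, P2, P4, P5, P9}

P2; P10; P4; P5; P9; P1; P11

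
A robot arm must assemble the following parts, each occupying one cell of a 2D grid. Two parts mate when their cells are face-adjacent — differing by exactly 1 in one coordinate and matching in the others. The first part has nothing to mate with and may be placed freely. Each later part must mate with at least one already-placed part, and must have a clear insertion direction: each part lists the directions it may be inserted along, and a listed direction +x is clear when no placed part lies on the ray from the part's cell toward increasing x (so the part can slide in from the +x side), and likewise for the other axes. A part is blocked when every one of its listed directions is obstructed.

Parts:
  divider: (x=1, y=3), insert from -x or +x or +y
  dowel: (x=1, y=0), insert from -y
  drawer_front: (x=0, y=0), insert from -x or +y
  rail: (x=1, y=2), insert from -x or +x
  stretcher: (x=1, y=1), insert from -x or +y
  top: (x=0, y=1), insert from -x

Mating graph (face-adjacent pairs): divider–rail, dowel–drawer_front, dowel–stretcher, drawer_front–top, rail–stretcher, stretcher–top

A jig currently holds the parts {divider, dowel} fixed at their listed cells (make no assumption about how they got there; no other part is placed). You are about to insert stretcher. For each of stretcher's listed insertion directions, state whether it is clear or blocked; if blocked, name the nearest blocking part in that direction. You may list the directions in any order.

+y: blocked by divider; -x: clear

-x: ray from stretcher(1, 1) has no placed part ⇒ clear
+y: nearest on ray is divider@(1, 3) ⇒ blocked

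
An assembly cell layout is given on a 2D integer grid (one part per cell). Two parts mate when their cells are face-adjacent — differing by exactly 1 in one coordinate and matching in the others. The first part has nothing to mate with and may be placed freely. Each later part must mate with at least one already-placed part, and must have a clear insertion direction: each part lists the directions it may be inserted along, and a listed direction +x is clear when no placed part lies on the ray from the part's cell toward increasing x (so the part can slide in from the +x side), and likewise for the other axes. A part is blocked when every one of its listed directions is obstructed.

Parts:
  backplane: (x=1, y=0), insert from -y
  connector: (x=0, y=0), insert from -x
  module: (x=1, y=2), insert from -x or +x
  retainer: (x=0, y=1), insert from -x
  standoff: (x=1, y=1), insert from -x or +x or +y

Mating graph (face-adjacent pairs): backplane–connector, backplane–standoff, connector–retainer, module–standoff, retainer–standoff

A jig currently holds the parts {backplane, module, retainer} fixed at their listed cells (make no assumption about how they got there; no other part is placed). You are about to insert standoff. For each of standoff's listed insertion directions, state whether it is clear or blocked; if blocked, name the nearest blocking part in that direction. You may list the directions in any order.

+x: clear; +y: blocked by module; -x: blocked by retainer

-x: nearest on ray is retainer@(0, 1) ⇒ blocked
+x: ray from standoff(1, 1) has no placed part ⇒ clear
+y: nearest on ray is module@(1, 2) ⇒ blocked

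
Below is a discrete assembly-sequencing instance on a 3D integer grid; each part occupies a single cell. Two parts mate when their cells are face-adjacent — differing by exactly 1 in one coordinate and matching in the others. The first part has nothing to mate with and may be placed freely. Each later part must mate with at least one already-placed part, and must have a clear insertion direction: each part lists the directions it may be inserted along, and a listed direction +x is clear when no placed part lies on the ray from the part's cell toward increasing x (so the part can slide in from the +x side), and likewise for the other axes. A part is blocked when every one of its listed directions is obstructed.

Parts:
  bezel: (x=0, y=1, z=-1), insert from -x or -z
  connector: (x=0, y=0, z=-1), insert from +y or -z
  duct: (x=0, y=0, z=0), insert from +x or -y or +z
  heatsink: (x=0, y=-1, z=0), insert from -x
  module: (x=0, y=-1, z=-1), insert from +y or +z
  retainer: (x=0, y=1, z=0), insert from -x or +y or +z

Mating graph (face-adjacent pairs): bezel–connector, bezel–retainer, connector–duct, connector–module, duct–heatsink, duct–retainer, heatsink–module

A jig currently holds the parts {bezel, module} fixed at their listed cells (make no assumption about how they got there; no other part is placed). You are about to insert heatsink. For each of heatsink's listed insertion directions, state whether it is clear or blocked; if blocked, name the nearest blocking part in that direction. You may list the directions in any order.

-x: clear

-x: ray from heatsink(0, -1, 0) has no placed part ⇒ clear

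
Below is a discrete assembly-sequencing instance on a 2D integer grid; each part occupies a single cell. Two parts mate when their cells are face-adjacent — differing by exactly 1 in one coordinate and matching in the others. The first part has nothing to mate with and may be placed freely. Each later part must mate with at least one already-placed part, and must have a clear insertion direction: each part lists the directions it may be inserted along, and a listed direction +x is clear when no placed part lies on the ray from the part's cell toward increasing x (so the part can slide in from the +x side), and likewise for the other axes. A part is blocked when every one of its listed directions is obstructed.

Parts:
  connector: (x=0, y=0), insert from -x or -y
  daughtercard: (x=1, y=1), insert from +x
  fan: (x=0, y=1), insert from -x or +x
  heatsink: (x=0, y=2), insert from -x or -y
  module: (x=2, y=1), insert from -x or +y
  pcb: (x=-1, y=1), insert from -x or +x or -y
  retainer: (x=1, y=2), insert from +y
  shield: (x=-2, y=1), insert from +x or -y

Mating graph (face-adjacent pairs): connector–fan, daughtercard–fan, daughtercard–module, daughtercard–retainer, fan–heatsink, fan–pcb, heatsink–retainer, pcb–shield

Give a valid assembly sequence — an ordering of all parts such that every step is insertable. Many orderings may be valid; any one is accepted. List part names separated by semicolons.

1. heatsink@(0, 2) [-x clear] — {heatsink}
2. retainer@(1, 2) [+y clear] — {heatsink, retainer}
3. daughtercard@(1, 1) [+x clear] — {daughtercard, heatsink, retainer}
4. module@(2, 1) [+y clear] — {daughtercard, heatsink, module, retainer}
5. fan@(0, 1) [-x clear] — {daughtercard, fan, heatsink, module, retainer}
6. connector@(0, 0) [-x clear] — {connector, daughtercard, fan, heatsink, module, retainer}
7. pcb@(-1, 1) [-x clear] — {connector, daughtercard, fan, heatsink, module, pcb, retainer}
8. shield@(-2, 1) [-y clear] — {connector, daughtercard, fan, heatsink, module, pcb, retainer, shield}

heatsink; retainer; daughtercard; module; fan; connector; pcb; shield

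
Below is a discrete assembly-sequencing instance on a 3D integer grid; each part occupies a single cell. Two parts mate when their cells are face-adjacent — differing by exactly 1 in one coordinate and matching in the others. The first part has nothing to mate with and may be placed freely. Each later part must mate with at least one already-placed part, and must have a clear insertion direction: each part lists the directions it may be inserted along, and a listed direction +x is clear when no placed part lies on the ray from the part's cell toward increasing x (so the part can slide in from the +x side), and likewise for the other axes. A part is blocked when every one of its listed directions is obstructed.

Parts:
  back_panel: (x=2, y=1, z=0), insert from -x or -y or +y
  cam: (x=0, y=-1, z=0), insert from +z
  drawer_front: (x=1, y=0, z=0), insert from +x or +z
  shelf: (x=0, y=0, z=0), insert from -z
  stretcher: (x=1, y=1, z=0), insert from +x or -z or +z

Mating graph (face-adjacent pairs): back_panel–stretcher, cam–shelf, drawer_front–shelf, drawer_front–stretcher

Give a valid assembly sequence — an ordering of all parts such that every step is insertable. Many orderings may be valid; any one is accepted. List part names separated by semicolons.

1. stretcher@(1, 1, 0) [+x clear] — {stretcher}
2. drawer_front@(1, 0, 0) [+x clear] — {drawer_front, stretcher}
3. back_panel@(2, 1, 0) [-y clear] — {back_panel, drawer_front, stretcher}
4. shelf@(0, 0, 0) [-z clear] — {back_panel, drawer_front, shelf, stretcher}
5. cam@(0, -1, 0) [+z clear] — {back_panel, cam, drawer_front, shelf, stretcher}

stretcher; drawer_front; back_panel; shelf; cam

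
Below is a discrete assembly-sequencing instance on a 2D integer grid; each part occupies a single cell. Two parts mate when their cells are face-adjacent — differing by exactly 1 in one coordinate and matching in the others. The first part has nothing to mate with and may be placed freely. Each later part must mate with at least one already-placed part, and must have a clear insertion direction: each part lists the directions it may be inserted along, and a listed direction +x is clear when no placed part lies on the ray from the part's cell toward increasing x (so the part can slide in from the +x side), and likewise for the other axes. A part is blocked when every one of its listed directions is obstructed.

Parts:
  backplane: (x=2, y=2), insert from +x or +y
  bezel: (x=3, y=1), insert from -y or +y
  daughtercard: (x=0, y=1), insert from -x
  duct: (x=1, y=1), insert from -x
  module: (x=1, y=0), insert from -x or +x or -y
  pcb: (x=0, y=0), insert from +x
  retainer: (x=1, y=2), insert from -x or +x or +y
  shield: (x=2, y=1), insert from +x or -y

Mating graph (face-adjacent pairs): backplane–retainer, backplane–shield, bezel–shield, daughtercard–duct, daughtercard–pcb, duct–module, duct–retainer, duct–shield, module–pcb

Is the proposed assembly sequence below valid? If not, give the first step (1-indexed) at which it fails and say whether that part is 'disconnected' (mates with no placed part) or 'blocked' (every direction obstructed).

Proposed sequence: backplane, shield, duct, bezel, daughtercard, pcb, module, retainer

1. backplane@(2, 2) [+x clear] — {backplane}
2. shield@(2, 1) [+x clear] — {backplane, shield}
3. duct@(1, 1) [-x clear] — {backplane, duct, shield}
4. bezel@(3, 1) [-y clear] — {backplane, bezel, duct, shield}
5. daughtercard@(0, 1) [-x clear] — {backplane, bezel, daughtercard, duct, shield}
6. pcb@(0, 0) [+x clear] — {backplane, bezel, daughtercard, duct, pcb, shield}
7. module@(1, 0) [+x clear] — {backplane, bezel, daughtercard, duct, module, pcb, shield}
8. retainer@(1, 2) [-x clear] — {backplane, bezel, daughtercard, duct, module, pcb, retainer, shield}

Valid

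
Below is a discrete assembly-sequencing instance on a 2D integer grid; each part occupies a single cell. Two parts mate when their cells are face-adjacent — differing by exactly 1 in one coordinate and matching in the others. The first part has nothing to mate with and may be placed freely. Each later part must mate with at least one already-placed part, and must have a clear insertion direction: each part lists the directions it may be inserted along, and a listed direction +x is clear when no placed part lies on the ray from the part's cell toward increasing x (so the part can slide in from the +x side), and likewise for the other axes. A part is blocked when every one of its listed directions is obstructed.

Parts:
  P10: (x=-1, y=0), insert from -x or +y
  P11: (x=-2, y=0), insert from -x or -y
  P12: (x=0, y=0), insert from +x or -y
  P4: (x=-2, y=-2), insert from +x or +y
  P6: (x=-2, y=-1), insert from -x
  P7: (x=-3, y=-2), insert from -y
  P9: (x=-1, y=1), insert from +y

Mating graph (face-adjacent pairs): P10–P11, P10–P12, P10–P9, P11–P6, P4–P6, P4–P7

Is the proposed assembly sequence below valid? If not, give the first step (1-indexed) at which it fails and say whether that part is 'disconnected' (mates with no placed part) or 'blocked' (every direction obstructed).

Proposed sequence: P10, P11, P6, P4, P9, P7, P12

Valid

1. P10@(-1, 0) [-x clear] — {P10}
2. P11@(-2, 0) [-x clear] — {P10, P11}
3. P6@(-2, -1) [-x clear] — {P10, P11, P6}
4. P4@(-2, -2) [+x clear] — {P10, P11, P4, P6}
5. P9@(-1, 1) [+y clear] — {P10, P11, P4, P6, P9}
6. P7@(-3, -2) [-y clear] — {P10, P11, P4, P6, P7, P9}
7. P12@(0, 0) [+x clear] — {P10, P11, P12, P4, P6, P7, P9}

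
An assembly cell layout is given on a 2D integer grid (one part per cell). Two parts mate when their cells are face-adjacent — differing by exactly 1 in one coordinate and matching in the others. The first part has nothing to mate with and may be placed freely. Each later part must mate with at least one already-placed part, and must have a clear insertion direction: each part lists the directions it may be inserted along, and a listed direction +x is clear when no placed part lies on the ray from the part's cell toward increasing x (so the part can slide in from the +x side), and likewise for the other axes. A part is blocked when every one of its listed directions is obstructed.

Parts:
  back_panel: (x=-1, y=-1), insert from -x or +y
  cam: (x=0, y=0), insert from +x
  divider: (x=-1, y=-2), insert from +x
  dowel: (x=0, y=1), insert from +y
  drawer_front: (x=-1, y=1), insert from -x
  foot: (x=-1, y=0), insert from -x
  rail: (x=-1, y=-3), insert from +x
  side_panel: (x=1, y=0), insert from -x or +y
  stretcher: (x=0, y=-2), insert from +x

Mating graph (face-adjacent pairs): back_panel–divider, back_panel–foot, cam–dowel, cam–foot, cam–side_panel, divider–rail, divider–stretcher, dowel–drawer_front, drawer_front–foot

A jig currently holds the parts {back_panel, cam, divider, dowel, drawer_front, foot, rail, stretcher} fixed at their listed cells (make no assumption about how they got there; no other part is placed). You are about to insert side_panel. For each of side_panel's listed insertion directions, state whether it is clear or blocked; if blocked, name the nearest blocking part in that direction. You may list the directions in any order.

-x: nearest on ray is cam@(0, 0) ⇒ blocked
+y: ray from side_panel(1, 0) has no placed part ⇒ clear

+y: clear; -x: blocked by cam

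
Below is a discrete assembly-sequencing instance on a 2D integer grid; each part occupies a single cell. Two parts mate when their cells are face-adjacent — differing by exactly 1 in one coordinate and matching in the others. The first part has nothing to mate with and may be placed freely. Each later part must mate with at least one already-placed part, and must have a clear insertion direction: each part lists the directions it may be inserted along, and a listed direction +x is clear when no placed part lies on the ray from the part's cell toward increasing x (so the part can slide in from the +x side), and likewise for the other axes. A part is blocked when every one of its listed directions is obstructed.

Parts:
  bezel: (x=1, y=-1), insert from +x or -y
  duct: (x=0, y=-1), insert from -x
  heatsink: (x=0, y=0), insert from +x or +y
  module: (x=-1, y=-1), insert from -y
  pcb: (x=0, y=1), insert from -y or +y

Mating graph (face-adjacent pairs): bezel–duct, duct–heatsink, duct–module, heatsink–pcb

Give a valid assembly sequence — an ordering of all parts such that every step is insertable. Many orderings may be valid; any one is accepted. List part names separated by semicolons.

1. pcb@(0, 1) [-y clear] — {pcb}
2. heatsink@(0, 0) [+x clear] — {heatsink, pcb}
3. duct@(0, -1) [-x clear] — {duct, heatsink, pcb}
4. bezel@(1, -1) [+x clear] — {bezel, duct, heatsink, pcb}
5. module@(-1, -1) [-y clear] — {bezel, duct, heatsink, module, pcb}

pcb; heatsink; duct; bezel; module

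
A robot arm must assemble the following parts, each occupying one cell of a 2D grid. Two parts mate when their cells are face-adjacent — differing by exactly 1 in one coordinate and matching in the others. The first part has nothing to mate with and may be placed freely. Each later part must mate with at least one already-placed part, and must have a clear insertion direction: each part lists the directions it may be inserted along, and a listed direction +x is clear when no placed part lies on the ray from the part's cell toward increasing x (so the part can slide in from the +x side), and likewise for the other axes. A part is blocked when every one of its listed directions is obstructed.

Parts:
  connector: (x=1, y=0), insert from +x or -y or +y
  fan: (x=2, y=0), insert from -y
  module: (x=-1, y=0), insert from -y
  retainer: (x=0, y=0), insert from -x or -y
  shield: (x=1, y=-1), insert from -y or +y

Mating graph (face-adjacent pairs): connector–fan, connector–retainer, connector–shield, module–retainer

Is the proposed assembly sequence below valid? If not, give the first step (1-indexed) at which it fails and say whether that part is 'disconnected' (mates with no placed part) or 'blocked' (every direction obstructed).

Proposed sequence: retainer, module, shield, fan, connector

1. retainer@(0, 0) [-x clear] — {retainer}
2. module@(-1, 0) [-y clear] — {module, retainer}
3. shield@(1, -1) — no placed neighbour ⇒ disconnected

Invalid at step 3 (disconnected)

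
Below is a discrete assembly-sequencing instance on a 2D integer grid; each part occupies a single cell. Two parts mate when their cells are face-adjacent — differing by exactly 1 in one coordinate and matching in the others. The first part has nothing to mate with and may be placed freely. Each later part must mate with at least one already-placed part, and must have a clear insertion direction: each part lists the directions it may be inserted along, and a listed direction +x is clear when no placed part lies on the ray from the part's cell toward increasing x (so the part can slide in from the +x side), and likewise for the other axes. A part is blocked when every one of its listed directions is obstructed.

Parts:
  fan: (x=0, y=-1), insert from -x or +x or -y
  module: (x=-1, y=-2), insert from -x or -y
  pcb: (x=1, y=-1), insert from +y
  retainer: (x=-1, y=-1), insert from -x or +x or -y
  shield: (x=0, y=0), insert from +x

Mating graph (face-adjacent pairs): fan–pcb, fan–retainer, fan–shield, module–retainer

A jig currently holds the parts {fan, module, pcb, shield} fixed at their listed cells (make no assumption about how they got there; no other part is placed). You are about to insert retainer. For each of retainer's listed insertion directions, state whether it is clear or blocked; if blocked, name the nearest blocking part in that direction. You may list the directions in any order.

-x: ray from retainer(-1, -1) has no placed part ⇒ clear
+x: nearest on ray is fan@(0, -1) ⇒ blocked
-y: nearest on ray is module@(-1, -2) ⇒ blocked

+x: blocked by fan; -x: clear; -y: blocked by module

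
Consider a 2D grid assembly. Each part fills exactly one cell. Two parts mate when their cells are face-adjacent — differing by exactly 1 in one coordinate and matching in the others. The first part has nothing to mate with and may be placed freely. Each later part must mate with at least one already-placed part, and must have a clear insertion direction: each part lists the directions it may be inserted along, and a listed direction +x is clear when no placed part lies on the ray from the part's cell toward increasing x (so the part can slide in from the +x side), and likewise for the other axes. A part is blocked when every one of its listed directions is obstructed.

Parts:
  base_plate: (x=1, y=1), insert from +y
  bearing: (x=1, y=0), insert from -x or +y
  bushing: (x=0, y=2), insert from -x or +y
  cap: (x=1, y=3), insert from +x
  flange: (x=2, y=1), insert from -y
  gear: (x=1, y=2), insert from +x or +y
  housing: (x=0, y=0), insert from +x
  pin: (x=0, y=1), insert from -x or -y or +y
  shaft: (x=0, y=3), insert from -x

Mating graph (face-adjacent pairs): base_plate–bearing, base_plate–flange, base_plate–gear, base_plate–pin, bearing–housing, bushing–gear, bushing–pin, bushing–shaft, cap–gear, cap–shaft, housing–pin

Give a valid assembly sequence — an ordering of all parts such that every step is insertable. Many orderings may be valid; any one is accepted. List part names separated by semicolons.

pin; bushing; shaft; housing; bearing; base_plate; cap; gear; flange

1. pin@(0, 1) [-x clear] — {pin}
2. bushing@(0, 2) [-x clear] — {bushing, pin}
3. shaft@(0, 3) [-x clear] — {bushing, pin, shaft}
4. housing@(0, 0) [+x clear] — {bushing, housing, pin, shaft}
5. bearing@(1, 0) [+y clear] — {bearing, bushing, housing, pin, shaft}
6. base_plate@(1, 1) [+y clear] — {base_plate, bearing, bushing, housing, pin, shaft}
7. cap@(1, 3) [+x clear] — {base_plate, bearing, bushing, cap, housing, pin, shaft}
8. gear@(1, 2) [+x clear] — {base_plate, bearing, bushing, cap, gear, housing, pin, shaft}
9. flange@(2, 1) [-y clear] — {base_plate, bearing, bushing, cap, flange, gear, housing, pin, shaft}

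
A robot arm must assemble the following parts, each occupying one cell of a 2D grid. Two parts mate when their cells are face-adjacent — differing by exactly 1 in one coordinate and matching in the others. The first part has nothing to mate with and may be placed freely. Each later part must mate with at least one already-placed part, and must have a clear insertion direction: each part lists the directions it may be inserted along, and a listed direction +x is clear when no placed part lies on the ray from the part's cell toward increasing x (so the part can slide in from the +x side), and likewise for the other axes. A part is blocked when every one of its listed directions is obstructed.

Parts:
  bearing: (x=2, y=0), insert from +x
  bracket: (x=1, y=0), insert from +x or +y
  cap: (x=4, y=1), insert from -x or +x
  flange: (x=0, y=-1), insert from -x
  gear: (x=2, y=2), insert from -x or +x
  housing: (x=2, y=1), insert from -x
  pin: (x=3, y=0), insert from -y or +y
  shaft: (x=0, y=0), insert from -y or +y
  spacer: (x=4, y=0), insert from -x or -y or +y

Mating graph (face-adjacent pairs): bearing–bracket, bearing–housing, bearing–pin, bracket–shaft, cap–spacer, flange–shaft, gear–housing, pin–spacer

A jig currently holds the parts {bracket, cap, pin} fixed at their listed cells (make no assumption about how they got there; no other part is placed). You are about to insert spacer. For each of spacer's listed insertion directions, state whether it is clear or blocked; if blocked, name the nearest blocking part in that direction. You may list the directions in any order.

+y: blocked by cap; -x: blocked by pin; -y: clear

-x: nearest on ray is pin@(3, 0) ⇒ blocked
-y: ray from spacer(4, 0) has no placed part ⇒ clear
+y: nearest on ray is cap@(4, 1) ⇒ blocked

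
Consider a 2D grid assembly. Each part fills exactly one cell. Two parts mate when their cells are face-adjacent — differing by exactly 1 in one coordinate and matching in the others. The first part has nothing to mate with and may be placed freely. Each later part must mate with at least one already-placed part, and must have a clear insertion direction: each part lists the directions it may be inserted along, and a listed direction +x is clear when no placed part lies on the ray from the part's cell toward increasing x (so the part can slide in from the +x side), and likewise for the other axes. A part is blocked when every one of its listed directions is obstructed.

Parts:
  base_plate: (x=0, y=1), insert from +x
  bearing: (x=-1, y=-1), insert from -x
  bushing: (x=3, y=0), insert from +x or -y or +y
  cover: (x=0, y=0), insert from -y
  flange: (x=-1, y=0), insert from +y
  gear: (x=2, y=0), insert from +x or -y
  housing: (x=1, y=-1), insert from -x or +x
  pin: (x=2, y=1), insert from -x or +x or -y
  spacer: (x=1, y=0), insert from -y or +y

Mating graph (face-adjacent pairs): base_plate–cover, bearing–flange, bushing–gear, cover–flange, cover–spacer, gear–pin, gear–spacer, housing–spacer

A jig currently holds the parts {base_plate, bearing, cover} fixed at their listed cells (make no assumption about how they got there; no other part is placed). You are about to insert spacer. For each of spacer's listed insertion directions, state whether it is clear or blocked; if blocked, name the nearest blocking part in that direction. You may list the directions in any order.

-y: ray from spacer(1, 0) has no placed part ⇒ clear
+y: ray from spacer(1, 0) has no placed part ⇒ clear

+y: clear; -y: clear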